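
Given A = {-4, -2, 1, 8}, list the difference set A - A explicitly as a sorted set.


A - A = {a - a' : a, a' ∈ A}.
Compute a - a' for each ordered pair (a, a'):
a = -4: -4--4=0, -4--2=-2, -4-1=-5, -4-8=-12
a = -2: -2--4=2, -2--2=0, -2-1=-3, -2-8=-10
a = 1: 1--4=5, 1--2=3, 1-1=0, 1-8=-7
a = 8: 8--4=12, 8--2=10, 8-1=7, 8-8=0
Collecting distinct values (and noting 0 appears from a-a):
A - A = {-12, -10, -7, -5, -3, -2, 0, 2, 3, 5, 7, 10, 12}
|A - A| = 13

A - A = {-12, -10, -7, -5, -3, -2, 0, 2, 3, 5, 7, 10, 12}


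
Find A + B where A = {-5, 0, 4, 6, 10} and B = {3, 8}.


A + B = {a + b : a ∈ A, b ∈ B}.
Enumerate all |A|·|B| = 5·2 = 10 pairs (a, b) and collect distinct sums.
a = -5: -5+3=-2, -5+8=3
a = 0: 0+3=3, 0+8=8
a = 4: 4+3=7, 4+8=12
a = 6: 6+3=9, 6+8=14
a = 10: 10+3=13, 10+8=18
Collecting distinct sums: A + B = {-2, 3, 7, 8, 9, 12, 13, 14, 18}
|A + B| = 9

A + B = {-2, 3, 7, 8, 9, 12, 13, 14, 18}


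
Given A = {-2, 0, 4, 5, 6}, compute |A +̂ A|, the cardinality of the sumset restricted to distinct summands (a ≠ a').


Restricted sumset: A +̂ A = {a + a' : a ∈ A, a' ∈ A, a ≠ a'}.
Equivalently, take A + A and drop any sum 2a that is achievable ONLY as a + a for a ∈ A (i.e. sums representable only with equal summands).
Enumerate pairs (a, a') with a < a' (symmetric, so each unordered pair gives one sum; this covers all a ≠ a'):
  -2 + 0 = -2
  -2 + 4 = 2
  -2 + 5 = 3
  -2 + 6 = 4
  0 + 4 = 4
  0 + 5 = 5
  0 + 6 = 6
  4 + 5 = 9
  4 + 6 = 10
  5 + 6 = 11
Collected distinct sums: {-2, 2, 3, 4, 5, 6, 9, 10, 11}
|A +̂ A| = 9
(Reference bound: |A +̂ A| ≥ 2|A| - 3 for |A| ≥ 2, with |A| = 5 giving ≥ 7.)

|A +̂ A| = 9


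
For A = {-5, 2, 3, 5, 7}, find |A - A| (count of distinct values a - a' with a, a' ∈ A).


A - A = {a - a' : a, a' ∈ A}; |A| = 5.
Bounds: 2|A|-1 ≤ |A - A| ≤ |A|² - |A| + 1, i.e. 9 ≤ |A - A| ≤ 21.
Note: 0 ∈ A - A always (from a - a). The set is symmetric: if d ∈ A - A then -d ∈ A - A.
Enumerate nonzero differences d = a - a' with a > a' (then include -d):
Positive differences: {1, 2, 3, 4, 5, 7, 8, 10, 12}
Full difference set: {0} ∪ (positive diffs) ∪ (negative diffs).
|A - A| = 1 + 2·9 = 19 (matches direct enumeration: 19).

|A - A| = 19


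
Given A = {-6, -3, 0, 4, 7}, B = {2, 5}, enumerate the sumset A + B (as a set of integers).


A + B = {a + b : a ∈ A, b ∈ B}.
Enumerate all |A|·|B| = 5·2 = 10 pairs (a, b) and collect distinct sums.
a = -6: -6+2=-4, -6+5=-1
a = -3: -3+2=-1, -3+5=2
a = 0: 0+2=2, 0+5=5
a = 4: 4+2=6, 4+5=9
a = 7: 7+2=9, 7+5=12
Collecting distinct sums: A + B = {-4, -1, 2, 5, 6, 9, 12}
|A + B| = 7

A + B = {-4, -1, 2, 5, 6, 9, 12}


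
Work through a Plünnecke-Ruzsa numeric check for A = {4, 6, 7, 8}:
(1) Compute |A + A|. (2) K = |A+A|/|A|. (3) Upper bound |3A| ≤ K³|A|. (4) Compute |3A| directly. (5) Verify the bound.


|A| = 4.
Step 1: Compute A + A by enumerating all 16 pairs.
A + A = {8, 10, 11, 12, 13, 14, 15, 16}, so |A + A| = 8.
Step 2: Doubling constant K = |A + A|/|A| = 8/4 = 8/4 ≈ 2.0000.
Step 3: Plünnecke-Ruzsa gives |3A| ≤ K³·|A| = (2.0000)³ · 4 ≈ 32.0000.
Step 4: Compute 3A = A + A + A directly by enumerating all triples (a,b,c) ∈ A³; |3A| = 12.
Step 5: Check 12 ≤ 32.0000? Yes ✓.

K = 8/4, Plünnecke-Ruzsa bound K³|A| ≈ 32.0000, |3A| = 12, inequality holds.


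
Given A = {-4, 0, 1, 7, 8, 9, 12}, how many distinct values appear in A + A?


A + A = {a + a' : a, a' ∈ A}; |A| = 7.
General bounds: 2|A| - 1 ≤ |A + A| ≤ |A|(|A|+1)/2, i.e. 13 ≤ |A + A| ≤ 28.
Lower bound 2|A|-1 is attained iff A is an arithmetic progression.
Enumerate sums a + a' for a ≤ a' (symmetric, so this suffices):
a = -4: -4+-4=-8, -4+0=-4, -4+1=-3, -4+7=3, -4+8=4, -4+9=5, -4+12=8
a = 0: 0+0=0, 0+1=1, 0+7=7, 0+8=8, 0+9=9, 0+12=12
a = 1: 1+1=2, 1+7=8, 1+8=9, 1+9=10, 1+12=13
a = 7: 7+7=14, 7+8=15, 7+9=16, 7+12=19
a = 8: 8+8=16, 8+9=17, 8+12=20
a = 9: 9+9=18, 9+12=21
a = 12: 12+12=24
Distinct sums: {-8, -4, -3, 0, 1, 2, 3, 4, 5, 7, 8, 9, 10, 12, 13, 14, 15, 16, 17, 18, 19, 20, 21, 24}
|A + A| = 24

|A + A| = 24


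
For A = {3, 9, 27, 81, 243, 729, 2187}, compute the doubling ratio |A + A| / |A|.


|A| = 7.
Compute A + A by enumerating all 49 pairs.
A + A = {6, 12, 18, 30, 36, 54, 84, 90, 108, 162, 246, 252, 270, 324, 486, 732, 738, 756, 810, 972, 1458, 2190, 2196, 2214, 2268, 2430, 2916, 4374}, so |A + A| = 28.
K = |A + A| / |A| = 28/7 = 4/1 ≈ 4.0000.
Reference: AP of size 7 gives K = 13/7 ≈ 1.8571; a fully generic set of size 7 gives K ≈ 4.0000.

|A| = 7, |A + A| = 28, K = 28/7 = 4/1.


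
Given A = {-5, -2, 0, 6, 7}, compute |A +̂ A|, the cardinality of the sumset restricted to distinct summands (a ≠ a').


Restricted sumset: A +̂ A = {a + a' : a ∈ A, a' ∈ A, a ≠ a'}.
Equivalently, take A + A and drop any sum 2a that is achievable ONLY as a + a for a ∈ A (i.e. sums representable only with equal summands).
Enumerate pairs (a, a') with a < a' (symmetric, so each unordered pair gives one sum; this covers all a ≠ a'):
  -5 + -2 = -7
  -5 + 0 = -5
  -5 + 6 = 1
  -5 + 7 = 2
  -2 + 0 = -2
  -2 + 6 = 4
  -2 + 7 = 5
  0 + 6 = 6
  0 + 7 = 7
  6 + 7 = 13
Collected distinct sums: {-7, -5, -2, 1, 2, 4, 5, 6, 7, 13}
|A +̂ A| = 10
(Reference bound: |A +̂ A| ≥ 2|A| - 3 for |A| ≥ 2, with |A| = 5 giving ≥ 7.)

|A +̂ A| = 10


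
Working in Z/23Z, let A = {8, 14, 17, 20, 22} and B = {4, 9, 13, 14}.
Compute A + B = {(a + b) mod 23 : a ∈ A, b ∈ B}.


Work in Z/23Z: reduce every sum a + b modulo 23.
Enumerate all 20 pairs:
a = 8: 8+4=12, 8+9=17, 8+13=21, 8+14=22
a = 14: 14+4=18, 14+9=0, 14+13=4, 14+14=5
a = 17: 17+4=21, 17+9=3, 17+13=7, 17+14=8
a = 20: 20+4=1, 20+9=6, 20+13=10, 20+14=11
a = 22: 22+4=3, 22+9=8, 22+13=12, 22+14=13
Distinct residues collected: {0, 1, 3, 4, 5, 6, 7, 8, 10, 11, 12, 13, 17, 18, 21, 22}
|A + B| = 16 (out of 23 total residues).

A + B = {0, 1, 3, 4, 5, 6, 7, 8, 10, 11, 12, 13, 17, 18, 21, 22}


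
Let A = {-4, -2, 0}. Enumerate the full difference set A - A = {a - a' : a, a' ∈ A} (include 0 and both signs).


A - A = {a - a' : a, a' ∈ A}.
Compute a - a' for each ordered pair (a, a'):
a = -4: -4--4=0, -4--2=-2, -4-0=-4
a = -2: -2--4=2, -2--2=0, -2-0=-2
a = 0: 0--4=4, 0--2=2, 0-0=0
Collecting distinct values (and noting 0 appears from a-a):
A - A = {-4, -2, 0, 2, 4}
|A - A| = 5

A - A = {-4, -2, 0, 2, 4}


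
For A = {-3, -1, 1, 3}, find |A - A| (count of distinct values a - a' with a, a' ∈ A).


A - A = {a - a' : a, a' ∈ A}; |A| = 4.
Bounds: 2|A|-1 ≤ |A - A| ≤ |A|² - |A| + 1, i.e. 7 ≤ |A - A| ≤ 13.
Note: 0 ∈ A - A always (from a - a). The set is symmetric: if d ∈ A - A then -d ∈ A - A.
Enumerate nonzero differences d = a - a' with a > a' (then include -d):
Positive differences: {2, 4, 6}
Full difference set: {0} ∪ (positive diffs) ∪ (negative diffs).
|A - A| = 1 + 2·3 = 7 (matches direct enumeration: 7).

|A - A| = 7


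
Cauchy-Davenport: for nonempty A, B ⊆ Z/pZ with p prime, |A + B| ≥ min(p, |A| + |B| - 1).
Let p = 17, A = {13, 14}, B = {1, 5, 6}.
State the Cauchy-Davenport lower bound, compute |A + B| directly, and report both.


Cauchy-Davenport: |A + B| ≥ min(p, |A| + |B| - 1) for A, B nonempty in Z/pZ.
|A| = 2, |B| = 3, p = 17.
CD lower bound = min(17, 2 + 3 - 1) = min(17, 4) = 4.
Compute A + B mod 17 directly:
a = 13: 13+1=14, 13+5=1, 13+6=2
a = 14: 14+1=15, 14+5=2, 14+6=3
A + B = {1, 2, 3, 14, 15}, so |A + B| = 5.
Verify: 5 ≥ 4? Yes ✓.

CD lower bound = 4, actual |A + B| = 5.


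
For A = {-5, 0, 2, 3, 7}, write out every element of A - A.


A - A = {a - a' : a, a' ∈ A}.
Compute a - a' for each ordered pair (a, a'):
a = -5: -5--5=0, -5-0=-5, -5-2=-7, -5-3=-8, -5-7=-12
a = 0: 0--5=5, 0-0=0, 0-2=-2, 0-3=-3, 0-7=-7
a = 2: 2--5=7, 2-0=2, 2-2=0, 2-3=-1, 2-7=-5
a = 3: 3--5=8, 3-0=3, 3-2=1, 3-3=0, 3-7=-4
a = 7: 7--5=12, 7-0=7, 7-2=5, 7-3=4, 7-7=0
Collecting distinct values (and noting 0 appears from a-a):
A - A = {-12, -8, -7, -5, -4, -3, -2, -1, 0, 1, 2, 3, 4, 5, 7, 8, 12}
|A - A| = 17

A - A = {-12, -8, -7, -5, -4, -3, -2, -1, 0, 1, 2, 3, 4, 5, 7, 8, 12}


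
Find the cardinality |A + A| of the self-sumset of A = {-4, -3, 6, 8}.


A + A = {a + a' : a, a' ∈ A}; |A| = 4.
General bounds: 2|A| - 1 ≤ |A + A| ≤ |A|(|A|+1)/2, i.e. 7 ≤ |A + A| ≤ 10.
Lower bound 2|A|-1 is attained iff A is an arithmetic progression.
Enumerate sums a + a' for a ≤ a' (symmetric, so this suffices):
a = -4: -4+-4=-8, -4+-3=-7, -4+6=2, -4+8=4
a = -3: -3+-3=-6, -3+6=3, -3+8=5
a = 6: 6+6=12, 6+8=14
a = 8: 8+8=16
Distinct sums: {-8, -7, -6, 2, 3, 4, 5, 12, 14, 16}
|A + A| = 10

|A + A| = 10


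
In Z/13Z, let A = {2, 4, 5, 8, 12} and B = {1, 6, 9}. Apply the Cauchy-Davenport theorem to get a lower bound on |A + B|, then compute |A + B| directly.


Cauchy-Davenport: |A + B| ≥ min(p, |A| + |B| - 1) for A, B nonempty in Z/pZ.
|A| = 5, |B| = 3, p = 13.
CD lower bound = min(13, 5 + 3 - 1) = min(13, 7) = 7.
Compute A + B mod 13 directly:
a = 2: 2+1=3, 2+6=8, 2+9=11
a = 4: 4+1=5, 4+6=10, 4+9=0
a = 5: 5+1=6, 5+6=11, 5+9=1
a = 8: 8+1=9, 8+6=1, 8+9=4
a = 12: 12+1=0, 12+6=5, 12+9=8
A + B = {0, 1, 3, 4, 5, 6, 8, 9, 10, 11}, so |A + B| = 10.
Verify: 10 ≥ 7? Yes ✓.

CD lower bound = 7, actual |A + B| = 10.


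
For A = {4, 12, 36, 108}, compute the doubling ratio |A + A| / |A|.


|A| = 4.
Compute A + A by enumerating all 16 pairs.
A + A = {8, 16, 24, 40, 48, 72, 112, 120, 144, 216}, so |A + A| = 10.
K = |A + A| / |A| = 10/4 = 5/2 ≈ 2.5000.
Reference: AP of size 4 gives K = 7/4 ≈ 1.7500; a fully generic set of size 4 gives K ≈ 2.5000.

|A| = 4, |A + A| = 10, K = 10/4 = 5/2.


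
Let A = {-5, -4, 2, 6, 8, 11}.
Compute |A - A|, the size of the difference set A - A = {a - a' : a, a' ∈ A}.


A - A = {a - a' : a, a' ∈ A}; |A| = 6.
Bounds: 2|A|-1 ≤ |A - A| ≤ |A|² - |A| + 1, i.e. 11 ≤ |A - A| ≤ 31.
Note: 0 ∈ A - A always (from a - a). The set is symmetric: if d ∈ A - A then -d ∈ A - A.
Enumerate nonzero differences d = a - a' with a > a' (then include -d):
Positive differences: {1, 2, 3, 4, 5, 6, 7, 9, 10, 11, 12, 13, 15, 16}
Full difference set: {0} ∪ (positive diffs) ∪ (negative diffs).
|A - A| = 1 + 2·14 = 29 (matches direct enumeration: 29).

|A - A| = 29


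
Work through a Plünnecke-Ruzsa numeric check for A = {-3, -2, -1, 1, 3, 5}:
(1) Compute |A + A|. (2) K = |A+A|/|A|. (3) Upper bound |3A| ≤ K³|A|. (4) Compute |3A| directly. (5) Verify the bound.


|A| = 6.
Step 1: Compute A + A by enumerating all 36 pairs.
A + A = {-6, -5, -4, -3, -2, -1, 0, 1, 2, 3, 4, 6, 8, 10}, so |A + A| = 14.
Step 2: Doubling constant K = |A + A|/|A| = 14/6 = 14/6 ≈ 2.3333.
Step 3: Plünnecke-Ruzsa gives |3A| ≤ K³·|A| = (2.3333)³ · 6 ≈ 76.2222.
Step 4: Compute 3A = A + A + A directly by enumerating all triples (a,b,c) ∈ A³; |3A| = 22.
Step 5: Check 22 ≤ 76.2222? Yes ✓.

K = 14/6, Plünnecke-Ruzsa bound K³|A| ≈ 76.2222, |3A| = 22, inequality holds.


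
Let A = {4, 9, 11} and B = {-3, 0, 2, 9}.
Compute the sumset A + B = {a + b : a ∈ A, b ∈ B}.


A + B = {a + b : a ∈ A, b ∈ B}.
Enumerate all |A|·|B| = 3·4 = 12 pairs (a, b) and collect distinct sums.
a = 4: 4+-3=1, 4+0=4, 4+2=6, 4+9=13
a = 9: 9+-3=6, 9+0=9, 9+2=11, 9+9=18
a = 11: 11+-3=8, 11+0=11, 11+2=13, 11+9=20
Collecting distinct sums: A + B = {1, 4, 6, 8, 9, 11, 13, 18, 20}
|A + B| = 9

A + B = {1, 4, 6, 8, 9, 11, 13, 18, 20}


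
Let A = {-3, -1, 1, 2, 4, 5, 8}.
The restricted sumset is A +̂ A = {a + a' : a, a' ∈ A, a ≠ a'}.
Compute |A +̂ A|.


Restricted sumset: A +̂ A = {a + a' : a ∈ A, a' ∈ A, a ≠ a'}.
Equivalently, take A + A and drop any sum 2a that is achievable ONLY as a + a for a ∈ A (i.e. sums representable only with equal summands).
Enumerate pairs (a, a') with a < a' (symmetric, so each unordered pair gives one sum; this covers all a ≠ a'):
  -3 + -1 = -4
  -3 + 1 = -2
  -3 + 2 = -1
  -3 + 4 = 1
  -3 + 5 = 2
  -3 + 8 = 5
  -1 + 1 = 0
  -1 + 2 = 1
  -1 + 4 = 3
  -1 + 5 = 4
  -1 + 8 = 7
  1 + 2 = 3
  1 + 4 = 5
  1 + 5 = 6
  1 + 8 = 9
  2 + 4 = 6
  2 + 5 = 7
  2 + 8 = 10
  4 + 5 = 9
  4 + 8 = 12
  5 + 8 = 13
Collected distinct sums: {-4, -2, -1, 0, 1, 2, 3, 4, 5, 6, 7, 9, 10, 12, 13}
|A +̂ A| = 15
(Reference bound: |A +̂ A| ≥ 2|A| - 3 for |A| ≥ 2, with |A| = 7 giving ≥ 11.)

|A +̂ A| = 15


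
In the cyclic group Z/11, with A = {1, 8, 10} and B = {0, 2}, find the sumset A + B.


Work in Z/11Z: reduce every sum a + b modulo 11.
Enumerate all 6 pairs:
a = 1: 1+0=1, 1+2=3
a = 8: 8+0=8, 8+2=10
a = 10: 10+0=10, 10+2=1
Distinct residues collected: {1, 3, 8, 10}
|A + B| = 4 (out of 11 total residues).

A + B = {1, 3, 8, 10}


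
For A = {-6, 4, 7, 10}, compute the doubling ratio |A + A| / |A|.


|A| = 4.
Compute A + A by enumerating all 16 pairs.
A + A = {-12, -2, 1, 4, 8, 11, 14, 17, 20}, so |A + A| = 9.
K = |A + A| / |A| = 9/4 (already in lowest terms) ≈ 2.2500.
Reference: AP of size 4 gives K = 7/4 ≈ 1.7500; a fully generic set of size 4 gives K ≈ 2.5000.

|A| = 4, |A + A| = 9, K = 9/4.


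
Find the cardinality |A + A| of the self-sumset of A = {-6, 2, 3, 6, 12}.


A + A = {a + a' : a, a' ∈ A}; |A| = 5.
General bounds: 2|A| - 1 ≤ |A + A| ≤ |A|(|A|+1)/2, i.e. 9 ≤ |A + A| ≤ 15.
Lower bound 2|A|-1 is attained iff A is an arithmetic progression.
Enumerate sums a + a' for a ≤ a' (symmetric, so this suffices):
a = -6: -6+-6=-12, -6+2=-4, -6+3=-3, -6+6=0, -6+12=6
a = 2: 2+2=4, 2+3=5, 2+6=8, 2+12=14
a = 3: 3+3=6, 3+6=9, 3+12=15
a = 6: 6+6=12, 6+12=18
a = 12: 12+12=24
Distinct sums: {-12, -4, -3, 0, 4, 5, 6, 8, 9, 12, 14, 15, 18, 24}
|A + A| = 14

|A + A| = 14


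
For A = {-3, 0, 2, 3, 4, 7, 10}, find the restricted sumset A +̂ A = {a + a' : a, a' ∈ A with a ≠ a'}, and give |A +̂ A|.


Restricted sumset: A +̂ A = {a + a' : a ∈ A, a' ∈ A, a ≠ a'}.
Equivalently, take A + A and drop any sum 2a that is achievable ONLY as a + a for a ∈ A (i.e. sums representable only with equal summands).
Enumerate pairs (a, a') with a < a' (symmetric, so each unordered pair gives one sum; this covers all a ≠ a'):
  -3 + 0 = -3
  -3 + 2 = -1
  -3 + 3 = 0
  -3 + 4 = 1
  -3 + 7 = 4
  -3 + 10 = 7
  0 + 2 = 2
  0 + 3 = 3
  0 + 4 = 4
  0 + 7 = 7
  0 + 10 = 10
  2 + 3 = 5
  2 + 4 = 6
  2 + 7 = 9
  2 + 10 = 12
  3 + 4 = 7
  3 + 7 = 10
  3 + 10 = 13
  4 + 7 = 11
  4 + 10 = 14
  7 + 10 = 17
Collected distinct sums: {-3, -1, 0, 1, 2, 3, 4, 5, 6, 7, 9, 10, 11, 12, 13, 14, 17}
|A +̂ A| = 17
(Reference bound: |A +̂ A| ≥ 2|A| - 3 for |A| ≥ 2, with |A| = 7 giving ≥ 11.)

|A +̂ A| = 17


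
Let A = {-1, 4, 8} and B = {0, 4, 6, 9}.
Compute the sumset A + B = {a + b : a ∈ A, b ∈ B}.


A + B = {a + b : a ∈ A, b ∈ B}.
Enumerate all |A|·|B| = 3·4 = 12 pairs (a, b) and collect distinct sums.
a = -1: -1+0=-1, -1+4=3, -1+6=5, -1+9=8
a = 4: 4+0=4, 4+4=8, 4+6=10, 4+9=13
a = 8: 8+0=8, 8+4=12, 8+6=14, 8+9=17
Collecting distinct sums: A + B = {-1, 3, 4, 5, 8, 10, 12, 13, 14, 17}
|A + B| = 10

A + B = {-1, 3, 4, 5, 8, 10, 12, 13, 14, 17}


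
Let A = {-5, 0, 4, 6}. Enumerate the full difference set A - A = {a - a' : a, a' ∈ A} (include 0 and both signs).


A - A = {a - a' : a, a' ∈ A}.
Compute a - a' for each ordered pair (a, a'):
a = -5: -5--5=0, -5-0=-5, -5-4=-9, -5-6=-11
a = 0: 0--5=5, 0-0=0, 0-4=-4, 0-6=-6
a = 4: 4--5=9, 4-0=4, 4-4=0, 4-6=-2
a = 6: 6--5=11, 6-0=6, 6-4=2, 6-6=0
Collecting distinct values (and noting 0 appears from a-a):
A - A = {-11, -9, -6, -5, -4, -2, 0, 2, 4, 5, 6, 9, 11}
|A - A| = 13

A - A = {-11, -9, -6, -5, -4, -2, 0, 2, 4, 5, 6, 9, 11}


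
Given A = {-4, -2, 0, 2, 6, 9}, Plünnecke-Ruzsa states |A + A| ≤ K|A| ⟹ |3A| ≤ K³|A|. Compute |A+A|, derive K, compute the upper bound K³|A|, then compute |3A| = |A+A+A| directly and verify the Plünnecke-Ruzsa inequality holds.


|A| = 6.
Step 1: Compute A + A by enumerating all 36 pairs.
A + A = {-8, -6, -4, -2, 0, 2, 4, 5, 6, 7, 8, 9, 11, 12, 15, 18}, so |A + A| = 16.
Step 2: Doubling constant K = |A + A|/|A| = 16/6 = 16/6 ≈ 2.6667.
Step 3: Plünnecke-Ruzsa gives |3A| ≤ K³·|A| = (2.6667)³ · 6 ≈ 113.7778.
Step 4: Compute 3A = A + A + A directly by enumerating all triples (a,b,c) ∈ A³; |3A| = 29.
Step 5: Check 29 ≤ 113.7778? Yes ✓.

K = 16/6, Plünnecke-Ruzsa bound K³|A| ≈ 113.7778, |3A| = 29, inequality holds.


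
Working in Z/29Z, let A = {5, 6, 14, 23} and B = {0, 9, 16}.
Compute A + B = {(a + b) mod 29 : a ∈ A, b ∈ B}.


Work in Z/29Z: reduce every sum a + b modulo 29.
Enumerate all 12 pairs:
a = 5: 5+0=5, 5+9=14, 5+16=21
a = 6: 6+0=6, 6+9=15, 6+16=22
a = 14: 14+0=14, 14+9=23, 14+16=1
a = 23: 23+0=23, 23+9=3, 23+16=10
Distinct residues collected: {1, 3, 5, 6, 10, 14, 15, 21, 22, 23}
|A + B| = 10 (out of 29 total residues).

A + B = {1, 3, 5, 6, 10, 14, 15, 21, 22, 23}


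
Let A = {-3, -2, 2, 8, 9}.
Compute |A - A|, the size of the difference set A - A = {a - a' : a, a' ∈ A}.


A - A = {a - a' : a, a' ∈ A}; |A| = 5.
Bounds: 2|A|-1 ≤ |A - A| ≤ |A|² - |A| + 1, i.e. 9 ≤ |A - A| ≤ 21.
Note: 0 ∈ A - A always (from a - a). The set is symmetric: if d ∈ A - A then -d ∈ A - A.
Enumerate nonzero differences d = a - a' with a > a' (then include -d):
Positive differences: {1, 4, 5, 6, 7, 10, 11, 12}
Full difference set: {0} ∪ (positive diffs) ∪ (negative diffs).
|A - A| = 1 + 2·8 = 17 (matches direct enumeration: 17).

|A - A| = 17


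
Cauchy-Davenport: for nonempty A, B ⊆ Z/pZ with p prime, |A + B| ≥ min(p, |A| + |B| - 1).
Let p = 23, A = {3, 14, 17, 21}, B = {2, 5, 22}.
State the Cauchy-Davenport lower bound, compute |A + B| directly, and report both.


Cauchy-Davenport: |A + B| ≥ min(p, |A| + |B| - 1) for A, B nonempty in Z/pZ.
|A| = 4, |B| = 3, p = 23.
CD lower bound = min(23, 4 + 3 - 1) = min(23, 6) = 6.
Compute A + B mod 23 directly:
a = 3: 3+2=5, 3+5=8, 3+22=2
a = 14: 14+2=16, 14+5=19, 14+22=13
a = 17: 17+2=19, 17+5=22, 17+22=16
a = 21: 21+2=0, 21+5=3, 21+22=20
A + B = {0, 2, 3, 5, 8, 13, 16, 19, 20, 22}, so |A + B| = 10.
Verify: 10 ≥ 6? Yes ✓.

CD lower bound = 6, actual |A + B| = 10.


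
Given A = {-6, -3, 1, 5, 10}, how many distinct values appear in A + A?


A + A = {a + a' : a, a' ∈ A}; |A| = 5.
General bounds: 2|A| - 1 ≤ |A + A| ≤ |A|(|A|+1)/2, i.e. 9 ≤ |A + A| ≤ 15.
Lower bound 2|A|-1 is attained iff A is an arithmetic progression.
Enumerate sums a + a' for a ≤ a' (symmetric, so this suffices):
a = -6: -6+-6=-12, -6+-3=-9, -6+1=-5, -6+5=-1, -6+10=4
a = -3: -3+-3=-6, -3+1=-2, -3+5=2, -3+10=7
a = 1: 1+1=2, 1+5=6, 1+10=11
a = 5: 5+5=10, 5+10=15
a = 10: 10+10=20
Distinct sums: {-12, -9, -6, -5, -2, -1, 2, 4, 6, 7, 10, 11, 15, 20}
|A + A| = 14

|A + A| = 14


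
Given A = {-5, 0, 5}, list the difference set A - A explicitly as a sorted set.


A - A = {a - a' : a, a' ∈ A}.
Compute a - a' for each ordered pair (a, a'):
a = -5: -5--5=0, -5-0=-5, -5-5=-10
a = 0: 0--5=5, 0-0=0, 0-5=-5
a = 5: 5--5=10, 5-0=5, 5-5=0
Collecting distinct values (and noting 0 appears from a-a):
A - A = {-10, -5, 0, 5, 10}
|A - A| = 5

A - A = {-10, -5, 0, 5, 10}


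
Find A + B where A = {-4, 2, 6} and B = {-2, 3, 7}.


A + B = {a + b : a ∈ A, b ∈ B}.
Enumerate all |A|·|B| = 3·3 = 9 pairs (a, b) and collect distinct sums.
a = -4: -4+-2=-6, -4+3=-1, -4+7=3
a = 2: 2+-2=0, 2+3=5, 2+7=9
a = 6: 6+-2=4, 6+3=9, 6+7=13
Collecting distinct sums: A + B = {-6, -1, 0, 3, 4, 5, 9, 13}
|A + B| = 8

A + B = {-6, -1, 0, 3, 4, 5, 9, 13}


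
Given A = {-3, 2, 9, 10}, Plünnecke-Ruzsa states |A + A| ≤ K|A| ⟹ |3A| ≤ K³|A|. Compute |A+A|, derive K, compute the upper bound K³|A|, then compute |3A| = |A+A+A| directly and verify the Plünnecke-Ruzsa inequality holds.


|A| = 4.
Step 1: Compute A + A by enumerating all 16 pairs.
A + A = {-6, -1, 4, 6, 7, 11, 12, 18, 19, 20}, so |A + A| = 10.
Step 2: Doubling constant K = |A + A|/|A| = 10/4 = 10/4 ≈ 2.5000.
Step 3: Plünnecke-Ruzsa gives |3A| ≤ K³·|A| = (2.5000)³ · 4 ≈ 62.5000.
Step 4: Compute 3A = A + A + A directly by enumerating all triples (a,b,c) ∈ A³; |3A| = 20.
Step 5: Check 20 ≤ 62.5000? Yes ✓.

K = 10/4, Plünnecke-Ruzsa bound K³|A| ≈ 62.5000, |3A| = 20, inequality holds.


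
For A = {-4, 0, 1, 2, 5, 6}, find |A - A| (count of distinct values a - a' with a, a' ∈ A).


A - A = {a - a' : a, a' ∈ A}; |A| = 6.
Bounds: 2|A|-1 ≤ |A - A| ≤ |A|² - |A| + 1, i.e. 11 ≤ |A - A| ≤ 31.
Note: 0 ∈ A - A always (from a - a). The set is symmetric: if d ∈ A - A then -d ∈ A - A.
Enumerate nonzero differences d = a - a' with a > a' (then include -d):
Positive differences: {1, 2, 3, 4, 5, 6, 9, 10}
Full difference set: {0} ∪ (positive diffs) ∪ (negative diffs).
|A - A| = 1 + 2·8 = 17 (matches direct enumeration: 17).

|A - A| = 17


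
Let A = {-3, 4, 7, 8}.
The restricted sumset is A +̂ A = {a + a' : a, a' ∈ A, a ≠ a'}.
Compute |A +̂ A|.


Restricted sumset: A +̂ A = {a + a' : a ∈ A, a' ∈ A, a ≠ a'}.
Equivalently, take A + A and drop any sum 2a that is achievable ONLY as a + a for a ∈ A (i.e. sums representable only with equal summands).
Enumerate pairs (a, a') with a < a' (symmetric, so each unordered pair gives one sum; this covers all a ≠ a'):
  -3 + 4 = 1
  -3 + 7 = 4
  -3 + 8 = 5
  4 + 7 = 11
  4 + 8 = 12
  7 + 8 = 15
Collected distinct sums: {1, 4, 5, 11, 12, 15}
|A +̂ A| = 6
(Reference bound: |A +̂ A| ≥ 2|A| - 3 for |A| ≥ 2, with |A| = 4 giving ≥ 5.)

|A +̂ A| = 6


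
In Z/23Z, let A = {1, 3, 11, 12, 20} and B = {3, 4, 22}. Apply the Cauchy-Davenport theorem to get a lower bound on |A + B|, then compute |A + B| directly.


Cauchy-Davenport: |A + B| ≥ min(p, |A| + |B| - 1) for A, B nonempty in Z/pZ.
|A| = 5, |B| = 3, p = 23.
CD lower bound = min(23, 5 + 3 - 1) = min(23, 7) = 7.
Compute A + B mod 23 directly:
a = 1: 1+3=4, 1+4=5, 1+22=0
a = 3: 3+3=6, 3+4=7, 3+22=2
a = 11: 11+3=14, 11+4=15, 11+22=10
a = 12: 12+3=15, 12+4=16, 12+22=11
a = 20: 20+3=0, 20+4=1, 20+22=19
A + B = {0, 1, 2, 4, 5, 6, 7, 10, 11, 14, 15, 16, 19}, so |A + B| = 13.
Verify: 13 ≥ 7? Yes ✓.

CD lower bound = 7, actual |A + B| = 13.


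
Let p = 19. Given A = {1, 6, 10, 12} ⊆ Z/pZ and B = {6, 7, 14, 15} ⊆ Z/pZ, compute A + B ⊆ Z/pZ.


Work in Z/19Z: reduce every sum a + b modulo 19.
Enumerate all 16 pairs:
a = 1: 1+6=7, 1+7=8, 1+14=15, 1+15=16
a = 6: 6+6=12, 6+7=13, 6+14=1, 6+15=2
a = 10: 10+6=16, 10+7=17, 10+14=5, 10+15=6
a = 12: 12+6=18, 12+7=0, 12+14=7, 12+15=8
Distinct residues collected: {0, 1, 2, 5, 6, 7, 8, 12, 13, 15, 16, 17, 18}
|A + B| = 13 (out of 19 total residues).

A + B = {0, 1, 2, 5, 6, 7, 8, 12, 13, 15, 16, 17, 18}


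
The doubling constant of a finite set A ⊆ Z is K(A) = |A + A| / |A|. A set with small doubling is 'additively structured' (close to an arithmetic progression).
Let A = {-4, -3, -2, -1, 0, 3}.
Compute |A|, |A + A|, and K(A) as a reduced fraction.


|A| = 6.
Compute A + A by enumerating all 36 pairs.
A + A = {-8, -7, -6, -5, -4, -3, -2, -1, 0, 1, 2, 3, 6}, so |A + A| = 13.
K = |A + A| / |A| = 13/6 (already in lowest terms) ≈ 2.1667.
Reference: AP of size 6 gives K = 11/6 ≈ 1.8333; a fully generic set of size 6 gives K ≈ 3.5000.

|A| = 6, |A + A| = 13, K = 13/6.


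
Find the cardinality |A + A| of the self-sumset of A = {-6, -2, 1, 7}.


A + A = {a + a' : a, a' ∈ A}; |A| = 4.
General bounds: 2|A| - 1 ≤ |A + A| ≤ |A|(|A|+1)/2, i.e. 7 ≤ |A + A| ≤ 10.
Lower bound 2|A|-1 is attained iff A is an arithmetic progression.
Enumerate sums a + a' for a ≤ a' (symmetric, so this suffices):
a = -6: -6+-6=-12, -6+-2=-8, -6+1=-5, -6+7=1
a = -2: -2+-2=-4, -2+1=-1, -2+7=5
a = 1: 1+1=2, 1+7=8
a = 7: 7+7=14
Distinct sums: {-12, -8, -5, -4, -1, 1, 2, 5, 8, 14}
|A + A| = 10

|A + A| = 10


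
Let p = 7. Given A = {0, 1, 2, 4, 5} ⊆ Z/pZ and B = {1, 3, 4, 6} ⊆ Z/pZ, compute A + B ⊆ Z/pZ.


Work in Z/7Z: reduce every sum a + b modulo 7.
Enumerate all 20 pairs:
a = 0: 0+1=1, 0+3=3, 0+4=4, 0+6=6
a = 1: 1+1=2, 1+3=4, 1+4=5, 1+6=0
a = 2: 2+1=3, 2+3=5, 2+4=6, 2+6=1
a = 4: 4+1=5, 4+3=0, 4+4=1, 4+6=3
a = 5: 5+1=6, 5+3=1, 5+4=2, 5+6=4
Distinct residues collected: {0, 1, 2, 3, 4, 5, 6}
|A + B| = 7 (out of 7 total residues).

A + B = {0, 1, 2, 3, 4, 5, 6}


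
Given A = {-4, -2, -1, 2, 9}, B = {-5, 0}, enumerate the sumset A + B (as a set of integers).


A + B = {a + b : a ∈ A, b ∈ B}.
Enumerate all |A|·|B| = 5·2 = 10 pairs (a, b) and collect distinct sums.
a = -4: -4+-5=-9, -4+0=-4
a = -2: -2+-5=-7, -2+0=-2
a = -1: -1+-5=-6, -1+0=-1
a = 2: 2+-5=-3, 2+0=2
a = 9: 9+-5=4, 9+0=9
Collecting distinct sums: A + B = {-9, -7, -6, -4, -3, -2, -1, 2, 4, 9}
|A + B| = 10

A + B = {-9, -7, -6, -4, -3, -2, -1, 2, 4, 9}


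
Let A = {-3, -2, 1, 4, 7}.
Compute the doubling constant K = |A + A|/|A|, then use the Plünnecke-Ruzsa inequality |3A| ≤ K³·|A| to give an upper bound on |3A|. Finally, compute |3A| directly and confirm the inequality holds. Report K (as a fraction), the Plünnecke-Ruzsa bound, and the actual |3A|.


|A| = 5.
Step 1: Compute A + A by enumerating all 25 pairs.
A + A = {-6, -5, -4, -2, -1, 1, 2, 4, 5, 8, 11, 14}, so |A + A| = 12.
Step 2: Doubling constant K = |A + A|/|A| = 12/5 = 12/5 ≈ 2.4000.
Step 3: Plünnecke-Ruzsa gives |3A| ≤ K³·|A| = (2.4000)³ · 5 ≈ 69.1200.
Step 4: Compute 3A = A + A + A directly by enumerating all triples (a,b,c) ∈ A³; |3A| = 22.
Step 5: Check 22 ≤ 69.1200? Yes ✓.

K = 12/5, Plünnecke-Ruzsa bound K³|A| ≈ 69.1200, |3A| = 22, inequality holds.


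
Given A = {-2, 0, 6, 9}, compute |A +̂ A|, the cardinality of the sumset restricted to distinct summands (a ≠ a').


Restricted sumset: A +̂ A = {a + a' : a ∈ A, a' ∈ A, a ≠ a'}.
Equivalently, take A + A and drop any sum 2a that is achievable ONLY as a + a for a ∈ A (i.e. sums representable only with equal summands).
Enumerate pairs (a, a') with a < a' (symmetric, so each unordered pair gives one sum; this covers all a ≠ a'):
  -2 + 0 = -2
  -2 + 6 = 4
  -2 + 9 = 7
  0 + 6 = 6
  0 + 9 = 9
  6 + 9 = 15
Collected distinct sums: {-2, 4, 6, 7, 9, 15}
|A +̂ A| = 6
(Reference bound: |A +̂ A| ≥ 2|A| - 3 for |A| ≥ 2, with |A| = 4 giving ≥ 5.)

|A +̂ A| = 6


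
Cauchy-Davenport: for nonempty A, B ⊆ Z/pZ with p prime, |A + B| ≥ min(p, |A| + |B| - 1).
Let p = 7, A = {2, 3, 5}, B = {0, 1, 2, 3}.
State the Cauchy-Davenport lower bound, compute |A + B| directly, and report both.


Cauchy-Davenport: |A + B| ≥ min(p, |A| + |B| - 1) for A, B nonempty in Z/pZ.
|A| = 3, |B| = 4, p = 7.
CD lower bound = min(7, 3 + 4 - 1) = min(7, 6) = 6.
Compute A + B mod 7 directly:
a = 2: 2+0=2, 2+1=3, 2+2=4, 2+3=5
a = 3: 3+0=3, 3+1=4, 3+2=5, 3+3=6
a = 5: 5+0=5, 5+1=6, 5+2=0, 5+3=1
A + B = {0, 1, 2, 3, 4, 5, 6}, so |A + B| = 7.
Verify: 7 ≥ 6? Yes ✓.

CD lower bound = 6, actual |A + B| = 7.


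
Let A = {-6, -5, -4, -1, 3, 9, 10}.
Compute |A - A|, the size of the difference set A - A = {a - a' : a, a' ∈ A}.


A - A = {a - a' : a, a' ∈ A}; |A| = 7.
Bounds: 2|A|-1 ≤ |A - A| ≤ |A|² - |A| + 1, i.e. 13 ≤ |A - A| ≤ 43.
Note: 0 ∈ A - A always (from a - a). The set is symmetric: if d ∈ A - A then -d ∈ A - A.
Enumerate nonzero differences d = a - a' with a > a' (then include -d):
Positive differences: {1, 2, 3, 4, 5, 6, 7, 8, 9, 10, 11, 13, 14, 15, 16}
Full difference set: {0} ∪ (positive diffs) ∪ (negative diffs).
|A - A| = 1 + 2·15 = 31 (matches direct enumeration: 31).

|A - A| = 31


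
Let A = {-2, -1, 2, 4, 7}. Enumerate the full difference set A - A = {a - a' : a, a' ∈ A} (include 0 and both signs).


A - A = {a - a' : a, a' ∈ A}.
Compute a - a' for each ordered pair (a, a'):
a = -2: -2--2=0, -2--1=-1, -2-2=-4, -2-4=-6, -2-7=-9
a = -1: -1--2=1, -1--1=0, -1-2=-3, -1-4=-5, -1-7=-8
a = 2: 2--2=4, 2--1=3, 2-2=0, 2-4=-2, 2-7=-5
a = 4: 4--2=6, 4--1=5, 4-2=2, 4-4=0, 4-7=-3
a = 7: 7--2=9, 7--1=8, 7-2=5, 7-4=3, 7-7=0
Collecting distinct values (and noting 0 appears from a-a):
A - A = {-9, -8, -6, -5, -4, -3, -2, -1, 0, 1, 2, 3, 4, 5, 6, 8, 9}
|A - A| = 17

A - A = {-9, -8, -6, -5, -4, -3, -2, -1, 0, 1, 2, 3, 4, 5, 6, 8, 9}


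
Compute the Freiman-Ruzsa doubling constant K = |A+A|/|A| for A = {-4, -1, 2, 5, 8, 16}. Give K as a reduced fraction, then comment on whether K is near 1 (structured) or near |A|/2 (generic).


|A| = 6.
Compute A + A by enumerating all 36 pairs.
A + A = {-8, -5, -2, 1, 4, 7, 10, 12, 13, 15, 16, 18, 21, 24, 32}, so |A + A| = 15.
K = |A + A| / |A| = 15/6 = 5/2 ≈ 2.5000.
Reference: AP of size 6 gives K = 11/6 ≈ 1.8333; a fully generic set of size 6 gives K ≈ 3.5000.

|A| = 6, |A + A| = 15, K = 15/6 = 5/2.


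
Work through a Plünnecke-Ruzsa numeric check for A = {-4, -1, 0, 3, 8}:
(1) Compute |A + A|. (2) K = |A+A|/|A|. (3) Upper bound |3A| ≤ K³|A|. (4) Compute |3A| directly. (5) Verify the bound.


|A| = 5.
Step 1: Compute A + A by enumerating all 25 pairs.
A + A = {-8, -5, -4, -2, -1, 0, 2, 3, 4, 6, 7, 8, 11, 16}, so |A + A| = 14.
Step 2: Doubling constant K = |A + A|/|A| = 14/5 = 14/5 ≈ 2.8000.
Step 3: Plünnecke-Ruzsa gives |3A| ≤ K³·|A| = (2.8000)³ · 5 ≈ 109.7600.
Step 4: Compute 3A = A + A + A directly by enumerating all triples (a,b,c) ∈ A³; |3A| = 27.
Step 5: Check 27 ≤ 109.7600? Yes ✓.

K = 14/5, Plünnecke-Ruzsa bound K³|A| ≈ 109.7600, |3A| = 27, inequality holds.


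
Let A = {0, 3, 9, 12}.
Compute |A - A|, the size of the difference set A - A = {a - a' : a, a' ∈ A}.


A - A = {a - a' : a, a' ∈ A}; |A| = 4.
Bounds: 2|A|-1 ≤ |A - A| ≤ |A|² - |A| + 1, i.e. 7 ≤ |A - A| ≤ 13.
Note: 0 ∈ A - A always (from a - a). The set is symmetric: if d ∈ A - A then -d ∈ A - A.
Enumerate nonzero differences d = a - a' with a > a' (then include -d):
Positive differences: {3, 6, 9, 12}
Full difference set: {0} ∪ (positive diffs) ∪ (negative diffs).
|A - A| = 1 + 2·4 = 9 (matches direct enumeration: 9).

|A - A| = 9


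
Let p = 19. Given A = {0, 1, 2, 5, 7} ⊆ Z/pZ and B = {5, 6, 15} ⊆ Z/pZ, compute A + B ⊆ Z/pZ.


Work in Z/19Z: reduce every sum a + b modulo 19.
Enumerate all 15 pairs:
a = 0: 0+5=5, 0+6=6, 0+15=15
a = 1: 1+5=6, 1+6=7, 1+15=16
a = 2: 2+5=7, 2+6=8, 2+15=17
a = 5: 5+5=10, 5+6=11, 5+15=1
a = 7: 7+5=12, 7+6=13, 7+15=3
Distinct residues collected: {1, 3, 5, 6, 7, 8, 10, 11, 12, 13, 15, 16, 17}
|A + B| = 13 (out of 19 total residues).

A + B = {1, 3, 5, 6, 7, 8, 10, 11, 12, 13, 15, 16, 17}


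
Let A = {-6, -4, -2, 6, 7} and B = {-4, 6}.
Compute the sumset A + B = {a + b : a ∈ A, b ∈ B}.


A + B = {a + b : a ∈ A, b ∈ B}.
Enumerate all |A|·|B| = 5·2 = 10 pairs (a, b) and collect distinct sums.
a = -6: -6+-4=-10, -6+6=0
a = -4: -4+-4=-8, -4+6=2
a = -2: -2+-4=-6, -2+6=4
a = 6: 6+-4=2, 6+6=12
a = 7: 7+-4=3, 7+6=13
Collecting distinct sums: A + B = {-10, -8, -6, 0, 2, 3, 4, 12, 13}
|A + B| = 9

A + B = {-10, -8, -6, 0, 2, 3, 4, 12, 13}


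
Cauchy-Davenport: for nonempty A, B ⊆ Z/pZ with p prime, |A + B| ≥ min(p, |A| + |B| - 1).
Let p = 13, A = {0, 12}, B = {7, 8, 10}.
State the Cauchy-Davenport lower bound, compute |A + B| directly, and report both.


Cauchy-Davenport: |A + B| ≥ min(p, |A| + |B| - 1) for A, B nonempty in Z/pZ.
|A| = 2, |B| = 3, p = 13.
CD lower bound = min(13, 2 + 3 - 1) = min(13, 4) = 4.
Compute A + B mod 13 directly:
a = 0: 0+7=7, 0+8=8, 0+10=10
a = 12: 12+7=6, 12+8=7, 12+10=9
A + B = {6, 7, 8, 9, 10}, so |A + B| = 5.
Verify: 5 ≥ 4? Yes ✓.

CD lower bound = 4, actual |A + B| = 5.


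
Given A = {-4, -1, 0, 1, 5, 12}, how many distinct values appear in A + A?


A + A = {a + a' : a, a' ∈ A}; |A| = 6.
General bounds: 2|A| - 1 ≤ |A + A| ≤ |A|(|A|+1)/2, i.e. 11 ≤ |A + A| ≤ 21.
Lower bound 2|A|-1 is attained iff A is an arithmetic progression.
Enumerate sums a + a' for a ≤ a' (symmetric, so this suffices):
a = -4: -4+-4=-8, -4+-1=-5, -4+0=-4, -4+1=-3, -4+5=1, -4+12=8
a = -1: -1+-1=-2, -1+0=-1, -1+1=0, -1+5=4, -1+12=11
a = 0: 0+0=0, 0+1=1, 0+5=5, 0+12=12
a = 1: 1+1=2, 1+5=6, 1+12=13
a = 5: 5+5=10, 5+12=17
a = 12: 12+12=24
Distinct sums: {-8, -5, -4, -3, -2, -1, 0, 1, 2, 4, 5, 6, 8, 10, 11, 12, 13, 17, 24}
|A + A| = 19

|A + A| = 19


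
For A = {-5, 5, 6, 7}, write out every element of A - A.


A - A = {a - a' : a, a' ∈ A}.
Compute a - a' for each ordered pair (a, a'):
a = -5: -5--5=0, -5-5=-10, -5-6=-11, -5-7=-12
a = 5: 5--5=10, 5-5=0, 5-6=-1, 5-7=-2
a = 6: 6--5=11, 6-5=1, 6-6=0, 6-7=-1
a = 7: 7--5=12, 7-5=2, 7-6=1, 7-7=0
Collecting distinct values (and noting 0 appears from a-a):
A - A = {-12, -11, -10, -2, -1, 0, 1, 2, 10, 11, 12}
|A - A| = 11

A - A = {-12, -11, -10, -2, -1, 0, 1, 2, 10, 11, 12}


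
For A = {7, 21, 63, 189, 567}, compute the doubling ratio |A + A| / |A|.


|A| = 5.
Compute A + A by enumerating all 25 pairs.
A + A = {14, 28, 42, 70, 84, 126, 196, 210, 252, 378, 574, 588, 630, 756, 1134}, so |A + A| = 15.
K = |A + A| / |A| = 15/5 = 3/1 ≈ 3.0000.
Reference: AP of size 5 gives K = 9/5 ≈ 1.8000; a fully generic set of size 5 gives K ≈ 3.0000.

|A| = 5, |A + A| = 15, K = 15/5 = 3/1.


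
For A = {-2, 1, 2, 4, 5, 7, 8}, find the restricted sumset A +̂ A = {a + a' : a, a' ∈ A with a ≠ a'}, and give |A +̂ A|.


Restricted sumset: A +̂ A = {a + a' : a ∈ A, a' ∈ A, a ≠ a'}.
Equivalently, take A + A and drop any sum 2a that is achievable ONLY as a + a for a ∈ A (i.e. sums representable only with equal summands).
Enumerate pairs (a, a') with a < a' (symmetric, so each unordered pair gives one sum; this covers all a ≠ a'):
  -2 + 1 = -1
  -2 + 2 = 0
  -2 + 4 = 2
  -2 + 5 = 3
  -2 + 7 = 5
  -2 + 8 = 6
  1 + 2 = 3
  1 + 4 = 5
  1 + 5 = 6
  1 + 7 = 8
  1 + 8 = 9
  2 + 4 = 6
  2 + 5 = 7
  2 + 7 = 9
  2 + 8 = 10
  4 + 5 = 9
  4 + 7 = 11
  4 + 8 = 12
  5 + 7 = 12
  5 + 8 = 13
  7 + 8 = 15
Collected distinct sums: {-1, 0, 2, 3, 5, 6, 7, 8, 9, 10, 11, 12, 13, 15}
|A +̂ A| = 14
(Reference bound: |A +̂ A| ≥ 2|A| - 3 for |A| ≥ 2, with |A| = 7 giving ≥ 11.)

|A +̂ A| = 14


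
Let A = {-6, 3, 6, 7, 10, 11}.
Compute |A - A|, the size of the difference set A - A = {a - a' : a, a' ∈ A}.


A - A = {a - a' : a, a' ∈ A}; |A| = 6.
Bounds: 2|A|-1 ≤ |A - A| ≤ |A|² - |A| + 1, i.e. 11 ≤ |A - A| ≤ 31.
Note: 0 ∈ A - A always (from a - a). The set is symmetric: if d ∈ A - A then -d ∈ A - A.
Enumerate nonzero differences d = a - a' with a > a' (then include -d):
Positive differences: {1, 3, 4, 5, 7, 8, 9, 12, 13, 16, 17}
Full difference set: {0} ∪ (positive diffs) ∪ (negative diffs).
|A - A| = 1 + 2·11 = 23 (matches direct enumeration: 23).

|A - A| = 23


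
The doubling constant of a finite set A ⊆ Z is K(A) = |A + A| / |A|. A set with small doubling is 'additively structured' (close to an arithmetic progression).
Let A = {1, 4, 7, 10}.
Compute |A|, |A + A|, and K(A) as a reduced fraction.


|A| = 4.
Compute A + A by enumerating all 16 pairs.
A + A = {2, 5, 8, 11, 14, 17, 20}, so |A + A| = 7.
K = |A + A| / |A| = 7/4 (already in lowest terms) ≈ 1.7500.
Reference: AP of size 4 gives K = 7/4 ≈ 1.7500; a fully generic set of size 4 gives K ≈ 2.5000.

|A| = 4, |A + A| = 7, K = 7/4.


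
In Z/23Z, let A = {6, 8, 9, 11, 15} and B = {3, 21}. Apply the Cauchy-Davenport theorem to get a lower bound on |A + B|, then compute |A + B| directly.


Cauchy-Davenport: |A + B| ≥ min(p, |A| + |B| - 1) for A, B nonempty in Z/pZ.
|A| = 5, |B| = 2, p = 23.
CD lower bound = min(23, 5 + 2 - 1) = min(23, 6) = 6.
Compute A + B mod 23 directly:
a = 6: 6+3=9, 6+21=4
a = 8: 8+3=11, 8+21=6
a = 9: 9+3=12, 9+21=7
a = 11: 11+3=14, 11+21=9
a = 15: 15+3=18, 15+21=13
A + B = {4, 6, 7, 9, 11, 12, 13, 14, 18}, so |A + B| = 9.
Verify: 9 ≥ 6? Yes ✓.

CD lower bound = 6, actual |A + B| = 9.


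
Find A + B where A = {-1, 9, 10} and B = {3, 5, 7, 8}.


A + B = {a + b : a ∈ A, b ∈ B}.
Enumerate all |A|·|B| = 3·4 = 12 pairs (a, b) and collect distinct sums.
a = -1: -1+3=2, -1+5=4, -1+7=6, -1+8=7
a = 9: 9+3=12, 9+5=14, 9+7=16, 9+8=17
a = 10: 10+3=13, 10+5=15, 10+7=17, 10+8=18
Collecting distinct sums: A + B = {2, 4, 6, 7, 12, 13, 14, 15, 16, 17, 18}
|A + B| = 11

A + B = {2, 4, 6, 7, 12, 13, 14, 15, 16, 17, 18}


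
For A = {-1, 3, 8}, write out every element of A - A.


A - A = {a - a' : a, a' ∈ A}.
Compute a - a' for each ordered pair (a, a'):
a = -1: -1--1=0, -1-3=-4, -1-8=-9
a = 3: 3--1=4, 3-3=0, 3-8=-5
a = 8: 8--1=9, 8-3=5, 8-8=0
Collecting distinct values (and noting 0 appears from a-a):
A - A = {-9, -5, -4, 0, 4, 5, 9}
|A - A| = 7

A - A = {-9, -5, -4, 0, 4, 5, 9}


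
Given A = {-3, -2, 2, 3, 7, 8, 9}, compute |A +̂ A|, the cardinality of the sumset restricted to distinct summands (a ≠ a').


Restricted sumset: A +̂ A = {a + a' : a ∈ A, a' ∈ A, a ≠ a'}.
Equivalently, take A + A and drop any sum 2a that is achievable ONLY as a + a for a ∈ A (i.e. sums representable only with equal summands).
Enumerate pairs (a, a') with a < a' (symmetric, so each unordered pair gives one sum; this covers all a ≠ a'):
  -3 + -2 = -5
  -3 + 2 = -1
  -3 + 3 = 0
  -3 + 7 = 4
  -3 + 8 = 5
  -3 + 9 = 6
  -2 + 2 = 0
  -2 + 3 = 1
  -2 + 7 = 5
  -2 + 8 = 6
  -2 + 9 = 7
  2 + 3 = 5
  2 + 7 = 9
  2 + 8 = 10
  2 + 9 = 11
  3 + 7 = 10
  3 + 8 = 11
  3 + 9 = 12
  7 + 8 = 15
  7 + 9 = 16
  8 + 9 = 17
Collected distinct sums: {-5, -1, 0, 1, 4, 5, 6, 7, 9, 10, 11, 12, 15, 16, 17}
|A +̂ A| = 15
(Reference bound: |A +̂ A| ≥ 2|A| - 3 for |A| ≥ 2, with |A| = 7 giving ≥ 11.)

|A +̂ A| = 15


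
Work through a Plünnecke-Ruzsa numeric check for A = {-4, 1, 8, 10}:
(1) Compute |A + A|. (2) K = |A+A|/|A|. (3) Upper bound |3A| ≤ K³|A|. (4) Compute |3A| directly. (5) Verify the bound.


|A| = 4.
Step 1: Compute A + A by enumerating all 16 pairs.
A + A = {-8, -3, 2, 4, 6, 9, 11, 16, 18, 20}, so |A + A| = 10.
Step 2: Doubling constant K = |A + A|/|A| = 10/4 = 10/4 ≈ 2.5000.
Step 3: Plünnecke-Ruzsa gives |3A| ≤ K³·|A| = (2.5000)³ · 4 ≈ 62.5000.
Step 4: Compute 3A = A + A + A directly by enumerating all triples (a,b,c) ∈ A³; |3A| = 19.
Step 5: Check 19 ≤ 62.5000? Yes ✓.

K = 10/4, Plünnecke-Ruzsa bound K³|A| ≈ 62.5000, |3A| = 19, inequality holds.


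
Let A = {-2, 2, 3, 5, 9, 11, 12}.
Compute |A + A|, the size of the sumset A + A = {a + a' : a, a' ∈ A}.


A + A = {a + a' : a, a' ∈ A}; |A| = 7.
General bounds: 2|A| - 1 ≤ |A + A| ≤ |A|(|A|+1)/2, i.e. 13 ≤ |A + A| ≤ 28.
Lower bound 2|A|-1 is attained iff A is an arithmetic progression.
Enumerate sums a + a' for a ≤ a' (symmetric, so this suffices):
a = -2: -2+-2=-4, -2+2=0, -2+3=1, -2+5=3, -2+9=7, -2+11=9, -2+12=10
a = 2: 2+2=4, 2+3=5, 2+5=7, 2+9=11, 2+11=13, 2+12=14
a = 3: 3+3=6, 3+5=8, 3+9=12, 3+11=14, 3+12=15
a = 5: 5+5=10, 5+9=14, 5+11=16, 5+12=17
a = 9: 9+9=18, 9+11=20, 9+12=21
a = 11: 11+11=22, 11+12=23
a = 12: 12+12=24
Distinct sums: {-4, 0, 1, 3, 4, 5, 6, 7, 8, 9, 10, 11, 12, 13, 14, 15, 16, 17, 18, 20, 21, 22, 23, 24}
|A + A| = 24

|A + A| = 24


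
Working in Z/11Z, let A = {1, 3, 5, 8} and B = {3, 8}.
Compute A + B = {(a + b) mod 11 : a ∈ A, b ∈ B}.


Work in Z/11Z: reduce every sum a + b modulo 11.
Enumerate all 8 pairs:
a = 1: 1+3=4, 1+8=9
a = 3: 3+3=6, 3+8=0
a = 5: 5+3=8, 5+8=2
a = 8: 8+3=0, 8+8=5
Distinct residues collected: {0, 2, 4, 5, 6, 8, 9}
|A + B| = 7 (out of 11 total residues).

A + B = {0, 2, 4, 5, 6, 8, 9}


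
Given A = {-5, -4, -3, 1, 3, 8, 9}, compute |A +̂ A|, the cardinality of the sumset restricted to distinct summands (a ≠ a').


Restricted sumset: A +̂ A = {a + a' : a ∈ A, a' ∈ A, a ≠ a'}.
Equivalently, take A + A and drop any sum 2a that is achievable ONLY as a + a for a ∈ A (i.e. sums representable only with equal summands).
Enumerate pairs (a, a') with a < a' (symmetric, so each unordered pair gives one sum; this covers all a ≠ a'):
  -5 + -4 = -9
  -5 + -3 = -8
  -5 + 1 = -4
  -5 + 3 = -2
  -5 + 8 = 3
  -5 + 9 = 4
  -4 + -3 = -7
  -4 + 1 = -3
  -4 + 3 = -1
  -4 + 8 = 4
  -4 + 9 = 5
  -3 + 1 = -2
  -3 + 3 = 0
  -3 + 8 = 5
  -3 + 9 = 6
  1 + 3 = 4
  1 + 8 = 9
  1 + 9 = 10
  3 + 8 = 11
  3 + 9 = 12
  8 + 9 = 17
Collected distinct sums: {-9, -8, -7, -4, -3, -2, -1, 0, 3, 4, 5, 6, 9, 10, 11, 12, 17}
|A +̂ A| = 17
(Reference bound: |A +̂ A| ≥ 2|A| - 3 for |A| ≥ 2, with |A| = 7 giving ≥ 11.)

|A +̂ A| = 17


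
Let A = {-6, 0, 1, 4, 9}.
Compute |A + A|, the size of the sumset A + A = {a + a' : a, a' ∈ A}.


A + A = {a + a' : a, a' ∈ A}; |A| = 5.
General bounds: 2|A| - 1 ≤ |A + A| ≤ |A|(|A|+1)/2, i.e. 9 ≤ |A + A| ≤ 15.
Lower bound 2|A|-1 is attained iff A is an arithmetic progression.
Enumerate sums a + a' for a ≤ a' (symmetric, so this suffices):
a = -6: -6+-6=-12, -6+0=-6, -6+1=-5, -6+4=-2, -6+9=3
a = 0: 0+0=0, 0+1=1, 0+4=4, 0+9=9
a = 1: 1+1=2, 1+4=5, 1+9=10
a = 4: 4+4=8, 4+9=13
a = 9: 9+9=18
Distinct sums: {-12, -6, -5, -2, 0, 1, 2, 3, 4, 5, 8, 9, 10, 13, 18}
|A + A| = 15

|A + A| = 15
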